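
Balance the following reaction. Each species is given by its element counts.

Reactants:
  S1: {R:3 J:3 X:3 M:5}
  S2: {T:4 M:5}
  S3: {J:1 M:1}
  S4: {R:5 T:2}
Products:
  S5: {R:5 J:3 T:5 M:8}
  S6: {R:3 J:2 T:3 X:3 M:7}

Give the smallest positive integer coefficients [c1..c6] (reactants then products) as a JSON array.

Coefficients: [5, 6, 4, 3, 3, 5]

R: 5·3+6·0+4·0+3·5 = 30 | 3·5+5·3 = 30
J: 5·3+6·0+4·1+3·0 = 19 | 3·3+5·2 = 19
T: 5·0+6·4+4·0+3·2 = 30 | 3·5+5·3 = 30
X: 5·3+6·0+4·0+3·0 = 15 | 3·0+5·3 = 15
M: 5·5+6·5+4·1+3·0 = 59 | 3·8+5·7 = 59
gcd(5,6,4,3,3,5) = 1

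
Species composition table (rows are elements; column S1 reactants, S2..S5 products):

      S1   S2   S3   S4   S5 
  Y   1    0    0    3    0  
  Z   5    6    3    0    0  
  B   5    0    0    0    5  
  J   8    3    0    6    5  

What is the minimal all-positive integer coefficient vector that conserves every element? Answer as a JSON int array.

Coefficients: [3, 1, 3, 1, 3]

Y: 3·1 = 3 | 1·0+3·0+1·3+3·0 = 3
Z: 3·5 = 15 | 1·6+3·3+1·0+3·0 = 15
B: 3·5 = 15 | 1·0+3·0+1·0+3·5 = 15
J: 3·8 = 24 | 1·3+3·0+1·6+3·5 = 24
gcd(3,1,3,1,3) = 1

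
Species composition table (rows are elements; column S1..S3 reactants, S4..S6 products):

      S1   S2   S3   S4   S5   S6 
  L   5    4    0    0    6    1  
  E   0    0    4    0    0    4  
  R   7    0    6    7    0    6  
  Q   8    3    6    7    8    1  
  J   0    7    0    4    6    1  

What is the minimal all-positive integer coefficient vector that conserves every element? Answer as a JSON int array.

L: 2·5+6·4+4·0 = 34 | 2·0+5·6+4·1 = 34
E: 2·0+6·0+4·4 = 16 | 2·0+5·0+4·4 = 16
R: 2·7+6·0+4·6 = 38 | 2·7+5·0+4·6 = 38
Q: 2·8+6·3+4·6 = 58 | 2·7+5·8+4·1 = 58
J: 2·0+6·7+4·0 = 42 | 2·4+5·6+4·1 = 42
gcd(2,6,4,2,5,4) = 1

Coefficients: [2, 6, 4, 2, 5, 4]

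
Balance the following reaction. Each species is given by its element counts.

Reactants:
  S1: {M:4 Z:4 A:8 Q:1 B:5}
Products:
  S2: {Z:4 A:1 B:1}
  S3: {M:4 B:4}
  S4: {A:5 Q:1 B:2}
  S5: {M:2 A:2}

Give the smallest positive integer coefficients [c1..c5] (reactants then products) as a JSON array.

M: 2·4 = 8 | 2·0+1·4+2·0+2·2 = 8
Z: 2·4 = 8 | 2·4+1·0+2·0+2·0 = 8
A: 2·8 = 16 | 2·1+1·0+2·5+2·2 = 16
Q: 2·1 = 2 | 2·0+1·0+2·1+2·0 = 2
B: 2·5 = 10 | 2·1+1·4+2·2+2·0 = 10
gcd(2,2,1,2,2) = 1

Coefficients: [2, 2, 1, 2, 2]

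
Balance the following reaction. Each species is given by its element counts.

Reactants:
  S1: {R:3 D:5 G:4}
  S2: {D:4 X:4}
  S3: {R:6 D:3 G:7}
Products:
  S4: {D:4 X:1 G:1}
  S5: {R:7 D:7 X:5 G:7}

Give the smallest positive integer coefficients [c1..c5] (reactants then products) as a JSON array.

Coefficients: [3, 5, 2, 5, 3]

R: 3·3+5·0+2·6 = 21 | 5·0+3·7 = 21
D: 3·5+5·4+2·3 = 41 | 5·4+3·7 = 41
X: 3·0+5·4+2·0 = 20 | 5·1+3·5 = 20
G: 3·4+5·0+2·7 = 26 | 5·1+3·7 = 26
gcd(3,5,2,5,3) = 1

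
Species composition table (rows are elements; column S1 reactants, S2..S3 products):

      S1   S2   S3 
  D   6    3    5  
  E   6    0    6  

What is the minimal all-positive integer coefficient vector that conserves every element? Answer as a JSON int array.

D: 3·6 = 18 | 1·3+3·5 = 18
E: 3·6 = 18 | 1·0+3·6 = 18
gcd(3,1,3) = 1

Coefficients: [3, 1, 3]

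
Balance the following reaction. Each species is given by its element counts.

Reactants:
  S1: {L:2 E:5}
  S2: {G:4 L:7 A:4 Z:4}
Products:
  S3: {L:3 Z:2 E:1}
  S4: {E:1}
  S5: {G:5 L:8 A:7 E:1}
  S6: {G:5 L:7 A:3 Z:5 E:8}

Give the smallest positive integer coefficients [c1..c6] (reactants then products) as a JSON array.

Coefficients: [5, 5, 5, 2, 2, 2]

G: 5·0+5·4 = 20 | 5·0+2·0+2·5+2·5 = 20
L: 5·2+5·7 = 45 | 5·3+2·0+2·8+2·7 = 45
A: 5·0+5·4 = 20 | 5·0+2·0+2·7+2·3 = 20
Z: 5·0+5·4 = 20 | 5·2+2·0+2·0+2·5 = 20
E: 5·5+5·0 = 25 | 5·1+2·1+2·1+2·8 = 25
gcd(5,5,5,2,2,2) = 1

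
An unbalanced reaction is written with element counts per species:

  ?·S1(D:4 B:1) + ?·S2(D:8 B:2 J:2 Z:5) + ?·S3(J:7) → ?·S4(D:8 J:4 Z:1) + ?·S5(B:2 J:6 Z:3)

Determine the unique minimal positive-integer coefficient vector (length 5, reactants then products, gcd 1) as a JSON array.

D: 2·4+4·8+6·0 = 40 | 5·8+5·0 = 40
B: 2·1+4·2+6·0 = 10 | 5·0+5·2 = 10
J: 2·0+4·2+6·7 = 50 | 5·4+5·6 = 50
Z: 2·0+4·5+6·0 = 20 | 5·1+5·3 = 20
gcd(2,4,6,5,5) = 1

Coefficients: [2, 4, 6, 5, 5]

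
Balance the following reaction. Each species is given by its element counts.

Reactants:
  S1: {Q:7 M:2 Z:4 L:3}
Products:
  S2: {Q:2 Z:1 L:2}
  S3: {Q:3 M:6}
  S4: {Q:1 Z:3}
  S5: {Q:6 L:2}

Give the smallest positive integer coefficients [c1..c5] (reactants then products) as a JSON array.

Coefficients: [6, 6, 2, 6, 3]

Q: 6·7 = 42 | 6·2+2·3+6·1+3·6 = 42
M: 6·2 = 12 | 6·0+2·6+6·0+3·0 = 12
Z: 6·4 = 24 | 6·1+2·0+6·3+3·0 = 24
L: 6·3 = 18 | 6·2+2·0+6·0+3·2 = 18
gcd(6,6,2,6,3) = 1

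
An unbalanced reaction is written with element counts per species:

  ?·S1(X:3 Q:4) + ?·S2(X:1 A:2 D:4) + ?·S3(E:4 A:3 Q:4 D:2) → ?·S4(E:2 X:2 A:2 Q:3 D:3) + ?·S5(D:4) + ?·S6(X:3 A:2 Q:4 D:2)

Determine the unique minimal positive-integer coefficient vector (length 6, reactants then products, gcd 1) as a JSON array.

E: 5·0+5·0+2·4 = 8 | 4·2+1·0+4·0 = 8
X: 5·3+5·1+2·0 = 20 | 4·2+1·0+4·3 = 20
A: 5·0+5·2+2·3 = 16 | 4·2+1·0+4·2 = 16
Q: 5·4+5·0+2·4 = 28 | 4·3+1·0+4·4 = 28
D: 5·0+5·4+2·2 = 24 | 4·3+1·4+4·2 = 24
gcd(5,5,2,4,1,4) = 1

Coefficients: [5, 5, 2, 4, 1, 4]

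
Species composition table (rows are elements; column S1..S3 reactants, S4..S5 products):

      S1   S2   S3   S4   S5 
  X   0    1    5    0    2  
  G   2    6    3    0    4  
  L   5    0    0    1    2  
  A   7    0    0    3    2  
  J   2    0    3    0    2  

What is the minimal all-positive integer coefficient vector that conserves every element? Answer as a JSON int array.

X: 3·0+2·1+2·5 = 12 | 3·0+6·2 = 12
G: 3·2+2·6+2·3 = 24 | 3·0+6·4 = 24
L: 3·5+2·0+2·0 = 15 | 3·1+6·2 = 15
A: 3·7+2·0+2·0 = 21 | 3·3+6·2 = 21
J: 3·2+2·0+2·3 = 12 | 3·0+6·2 = 12
gcd(3,2,2,3,6) = 1

Coefficients: [3, 2, 2, 3, 6]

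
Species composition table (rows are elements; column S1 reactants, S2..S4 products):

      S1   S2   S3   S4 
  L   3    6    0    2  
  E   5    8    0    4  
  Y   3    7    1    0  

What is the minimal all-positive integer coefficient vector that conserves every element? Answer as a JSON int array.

Coefficients: [4, 1, 5, 3]

L: 4·3 = 12 | 1·6+5·0+3·2 = 12
E: 4·5 = 20 | 1·8+5·0+3·4 = 20
Y: 4·3 = 12 | 1·7+5·1+3·0 = 12
gcd(4,1,5,3) = 1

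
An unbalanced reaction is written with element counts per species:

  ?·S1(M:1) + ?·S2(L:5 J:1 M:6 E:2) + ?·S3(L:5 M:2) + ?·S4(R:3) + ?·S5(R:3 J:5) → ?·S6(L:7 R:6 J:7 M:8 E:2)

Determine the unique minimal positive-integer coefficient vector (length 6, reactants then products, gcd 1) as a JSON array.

L: 6·0+5·5+2·5+4·0+6·0 = 35 | 5·7 = 35
R: 6·0+5·0+2·0+4·3+6·3 = 30 | 5·6 = 30
J: 6·0+5·1+2·0+4·0+6·5 = 35 | 5·7 = 35
M: 6·1+5·6+2·2+4·0+6·0 = 40 | 5·8 = 40
E: 6·0+5·2+2·0+4·0+6·0 = 10 | 5·2 = 10
gcd(6,5,2,4,6,5) = 1

Coefficients: [6, 5, 2, 4, 6, 5]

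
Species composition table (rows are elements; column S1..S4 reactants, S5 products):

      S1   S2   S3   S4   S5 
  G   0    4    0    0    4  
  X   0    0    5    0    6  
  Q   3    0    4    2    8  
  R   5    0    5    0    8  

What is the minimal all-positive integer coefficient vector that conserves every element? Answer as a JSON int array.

G: 2·0+5·4+6·0+5·0 = 20 | 5·4 = 20
X: 2·0+5·0+6·5+5·0 = 30 | 5·6 = 30
Q: 2·3+5·0+6·4+5·2 = 40 | 5·8 = 40
R: 2·5+5·0+6·5+5·0 = 40 | 5·8 = 40
gcd(2,5,6,5,5) = 1

Coefficients: [2, 5, 6, 5, 5]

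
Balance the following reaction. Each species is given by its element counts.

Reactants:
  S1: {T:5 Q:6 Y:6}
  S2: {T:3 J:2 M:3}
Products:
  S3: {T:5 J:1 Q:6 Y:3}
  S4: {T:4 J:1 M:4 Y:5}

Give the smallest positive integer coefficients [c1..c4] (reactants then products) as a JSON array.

T: 5·5+4·3 = 37 | 5·5+3·4 = 37
J: 5·0+4·2 = 8 | 5·1+3·1 = 8
M: 5·0+4·3 = 12 | 5·0+3·4 = 12
Q: 5·6+4·0 = 30 | 5·6+3·0 = 30
Y: 5·6+4·0 = 30 | 5·3+3·5 = 30
gcd(5,4,5,3) = 1

Coefficients: [5, 4, 5, 3]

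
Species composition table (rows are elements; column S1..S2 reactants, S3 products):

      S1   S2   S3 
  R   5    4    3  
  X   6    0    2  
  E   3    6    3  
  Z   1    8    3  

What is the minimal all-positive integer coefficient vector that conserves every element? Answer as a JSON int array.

Coefficients: [1, 1, 3]

R: 1·5+1·4 = 9 | 3·3 = 9
X: 1·6+1·0 = 6 | 3·2 = 6
E: 1·3+1·6 = 9 | 3·3 = 9
Z: 1·1+1·8 = 9 | 3·3 = 9
gcd(1,1,3) = 1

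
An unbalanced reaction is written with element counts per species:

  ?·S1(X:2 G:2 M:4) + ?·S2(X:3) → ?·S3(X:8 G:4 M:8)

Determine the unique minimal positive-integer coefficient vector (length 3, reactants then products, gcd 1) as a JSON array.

X: 6·2+4·3 = 24 | 3·8 = 24
G: 6·2+4·0 = 12 | 3·4 = 12
M: 6·4+4·0 = 24 | 3·8 = 24
gcd(6,4,3) = 1

Coefficients: [6, 4, 3]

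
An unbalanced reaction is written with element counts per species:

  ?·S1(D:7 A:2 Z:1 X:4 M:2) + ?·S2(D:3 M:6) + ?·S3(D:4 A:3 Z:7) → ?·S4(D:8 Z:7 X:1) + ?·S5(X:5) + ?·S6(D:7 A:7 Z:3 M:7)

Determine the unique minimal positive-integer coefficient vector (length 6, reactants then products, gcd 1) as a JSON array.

D: 5·7+3·3+6·4 = 68 | 5·8+3·0+4·7 = 68
A: 5·2+3·0+6·3 = 28 | 5·0+3·0+4·7 = 28
Z: 5·1+3·0+6·7 = 47 | 5·7+3·0+4·3 = 47
X: 5·4+3·0+6·0 = 20 | 5·1+3·5+4·0 = 20
M: 5·2+3·6+6·0 = 28 | 5·0+3·0+4·7 = 28
gcd(5,3,6,5,3,4) = 1

Coefficients: [5, 3, 6, 5, 3, 4]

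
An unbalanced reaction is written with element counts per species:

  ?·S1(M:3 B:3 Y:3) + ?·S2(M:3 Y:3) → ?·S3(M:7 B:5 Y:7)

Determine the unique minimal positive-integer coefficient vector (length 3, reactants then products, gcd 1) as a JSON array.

M: 5·3+2·3 = 21 | 3·7 = 21
B: 5·3+2·0 = 15 | 3·5 = 15
Y: 5·3+2·3 = 21 | 3·7 = 21
gcd(5,2,3) = 1

Coefficients: [5, 2, 3]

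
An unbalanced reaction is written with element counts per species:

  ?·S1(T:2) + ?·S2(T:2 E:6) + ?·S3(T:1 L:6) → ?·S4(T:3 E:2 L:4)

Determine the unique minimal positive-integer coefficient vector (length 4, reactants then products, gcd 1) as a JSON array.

T: 5·2+2·2+4·1 = 18 | 6·3 = 18
E: 5·0+2·6+4·0 = 12 | 6·2 = 12
L: 5·0+2·0+4·6 = 24 | 6·4 = 24
gcd(5,2,4,6) = 1

Coefficients: [5, 2, 4, 6]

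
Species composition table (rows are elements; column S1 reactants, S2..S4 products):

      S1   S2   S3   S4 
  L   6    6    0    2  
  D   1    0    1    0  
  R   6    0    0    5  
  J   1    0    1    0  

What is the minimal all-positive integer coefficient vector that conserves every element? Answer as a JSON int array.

L: 5·6 = 30 | 3·6+5·0+6·2 = 30
D: 5·1 = 5 | 3·0+5·1+6·0 = 5
R: 5·6 = 30 | 3·0+5·0+6·5 = 30
J: 5·1 = 5 | 3·0+5·1+6·0 = 5
gcd(5,3,5,6) = 1

Coefficients: [5, 3, 5, 6]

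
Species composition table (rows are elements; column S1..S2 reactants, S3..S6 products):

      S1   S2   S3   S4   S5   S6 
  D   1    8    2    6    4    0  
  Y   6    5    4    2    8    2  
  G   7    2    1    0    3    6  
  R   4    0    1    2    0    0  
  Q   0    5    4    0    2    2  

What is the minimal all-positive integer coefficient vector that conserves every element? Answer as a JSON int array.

Coefficients: [4, 6, 4, 6, 2, 5]

D: 4·1+6·8 = 52 | 4·2+6·6+2·4+5·0 = 52
Y: 4·6+6·5 = 54 | 4·4+6·2+2·8+5·2 = 54
G: 4·7+6·2 = 40 | 4·1+6·0+2·3+5·6 = 40
R: 4·4+6·0 = 16 | 4·1+6·2+2·0+5·0 = 16
Q: 4·0+6·5 = 30 | 4·4+6·0+2·2+5·2 = 30
gcd(4,6,4,6,2,5) = 1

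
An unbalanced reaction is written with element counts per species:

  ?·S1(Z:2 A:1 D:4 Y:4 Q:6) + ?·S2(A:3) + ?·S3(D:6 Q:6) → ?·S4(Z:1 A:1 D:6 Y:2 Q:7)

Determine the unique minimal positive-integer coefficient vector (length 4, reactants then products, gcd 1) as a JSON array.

Coefficients: [3, 1, 4, 6]

Z: 3·2+1·0+4·0 = 6 | 6·1 = 6
A: 3·1+1·3+4·0 = 6 | 6·1 = 6
D: 3·4+1·0+4·6 = 36 | 6·6 = 36
Y: 3·4+1·0+4·0 = 12 | 6·2 = 12
Q: 3·6+1·0+4·6 = 42 | 6·7 = 42
gcd(3,1,4,6) = 1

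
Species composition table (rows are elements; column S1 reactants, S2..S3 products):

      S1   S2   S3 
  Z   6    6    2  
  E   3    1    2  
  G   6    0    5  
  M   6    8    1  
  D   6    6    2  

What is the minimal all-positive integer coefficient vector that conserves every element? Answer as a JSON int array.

Coefficients: [5, 3, 6]

Z: 5·6 = 30 | 3·6+6·2 = 30
E: 5·3 = 15 | 3·1+6·2 = 15
G: 5·6 = 30 | 3·0+6·5 = 30
M: 5·6 = 30 | 3·8+6·1 = 30
D: 5·6 = 30 | 3·6+6·2 = 30
gcd(5,3,6) = 1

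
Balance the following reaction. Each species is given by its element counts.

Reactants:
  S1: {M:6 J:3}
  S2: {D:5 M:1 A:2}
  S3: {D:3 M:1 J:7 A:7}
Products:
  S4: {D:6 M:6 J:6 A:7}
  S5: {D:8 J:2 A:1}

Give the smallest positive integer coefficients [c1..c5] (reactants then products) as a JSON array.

Coefficients: [2, 4, 2, 3, 1]

D: 2·0+4·5+2·3 = 26 | 3·6+1·8 = 26
M: 2·6+4·1+2·1 = 18 | 3·6+1·0 = 18
J: 2·3+4·0+2·7 = 20 | 3·6+1·2 = 20
A: 2·0+4·2+2·7 = 22 | 3·7+1·1 = 22
gcd(2,4,2,3,1) = 1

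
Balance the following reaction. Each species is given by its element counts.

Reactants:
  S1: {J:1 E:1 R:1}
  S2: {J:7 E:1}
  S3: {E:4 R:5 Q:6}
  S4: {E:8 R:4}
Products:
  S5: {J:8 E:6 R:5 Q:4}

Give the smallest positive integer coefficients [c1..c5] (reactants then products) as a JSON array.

Coefficients: [6, 6, 4, 1, 6]

J: 6·1+6·7+4·0+1·0 = 48 | 6·8 = 48
E: 6·1+6·1+4·4+1·8 = 36 | 6·6 = 36
R: 6·1+6·0+4·5+1·4 = 30 | 6·5 = 30
Q: 6·0+6·0+4·6+1·0 = 24 | 6·4 = 24
gcd(6,6,4,1,6) = 1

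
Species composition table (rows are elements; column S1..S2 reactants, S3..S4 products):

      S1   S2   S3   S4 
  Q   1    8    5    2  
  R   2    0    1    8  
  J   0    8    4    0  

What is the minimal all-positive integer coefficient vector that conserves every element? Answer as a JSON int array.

Q: 6·1+2·8 = 22 | 4·5+1·2 = 22
R: 6·2+2·0 = 12 | 4·1+1·8 = 12
J: 6·0+2·8 = 16 | 4·4+1·0 = 16
gcd(6,2,4,1) = 1

Coefficients: [6, 2, 4, 1]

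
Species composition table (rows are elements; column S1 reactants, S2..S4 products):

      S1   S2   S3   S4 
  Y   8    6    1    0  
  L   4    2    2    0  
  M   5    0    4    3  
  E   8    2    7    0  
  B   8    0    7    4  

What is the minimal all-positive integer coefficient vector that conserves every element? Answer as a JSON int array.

Y: 5·8 = 40 | 6·6+4·1+3·0 = 40
L: 5·4 = 20 | 6·2+4·2+3·0 = 20
M: 5·5 = 25 | 6·0+4·4+3·3 = 25
E: 5·8 = 40 | 6·2+4·7+3·0 = 40
B: 5·8 = 40 | 6·0+4·7+3·4 = 40
gcd(5,6,4,3) = 1

Coefficients: [5, 6, 4, 3]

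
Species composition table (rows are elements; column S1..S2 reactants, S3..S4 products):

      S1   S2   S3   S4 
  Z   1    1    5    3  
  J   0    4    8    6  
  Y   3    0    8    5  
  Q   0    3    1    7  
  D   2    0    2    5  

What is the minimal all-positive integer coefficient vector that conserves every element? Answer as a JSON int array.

Z: 6·1+5·1 = 11 | 1·5+2·3 = 11
J: 6·0+5·4 = 20 | 1·8+2·6 = 20
Y: 6·3+5·0 = 18 | 1·8+2·5 = 18
Q: 6·0+5·3 = 15 | 1·1+2·7 = 15
D: 6·2+5·0 = 12 | 1·2+2·5 = 12
gcd(6,5,1,2) = 1

Coefficients: [6, 5, 1, 2]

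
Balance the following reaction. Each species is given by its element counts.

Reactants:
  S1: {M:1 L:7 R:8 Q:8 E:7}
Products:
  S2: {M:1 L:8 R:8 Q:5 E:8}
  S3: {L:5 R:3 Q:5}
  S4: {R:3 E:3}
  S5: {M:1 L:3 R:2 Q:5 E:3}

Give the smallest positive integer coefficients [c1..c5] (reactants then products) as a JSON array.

M: 5·1 = 5 | 1·1+3·0+5·0+4·1 = 5
L: 5·7 = 35 | 1·8+3·5+5·0+4·3 = 35
R: 5·8 = 40 | 1·8+3·3+5·3+4·2 = 40
Q: 5·8 = 40 | 1·5+3·5+5·0+4·5 = 40
E: 5·7 = 35 | 1·8+3·0+5·3+4·3 = 35
gcd(5,1,3,5,4) = 1

Coefficients: [5, 1, 3, 5, 4]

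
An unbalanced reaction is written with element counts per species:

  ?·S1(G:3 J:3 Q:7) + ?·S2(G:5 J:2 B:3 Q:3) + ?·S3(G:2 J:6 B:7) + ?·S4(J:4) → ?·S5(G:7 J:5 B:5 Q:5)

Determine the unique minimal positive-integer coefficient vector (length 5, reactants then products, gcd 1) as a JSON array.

G: 1·3+6·5+1·2+1·0 = 35 | 5·7 = 35
J: 1·3+6·2+1·6+1·4 = 25 | 5·5 = 25
B: 1·0+6·3+1·7+1·0 = 25 | 5·5 = 25
Q: 1·7+6·3+1·0+1·0 = 25 | 5·5 = 25
gcd(1,6,1,1,5) = 1

Coefficients: [1, 6, 1, 1, 5]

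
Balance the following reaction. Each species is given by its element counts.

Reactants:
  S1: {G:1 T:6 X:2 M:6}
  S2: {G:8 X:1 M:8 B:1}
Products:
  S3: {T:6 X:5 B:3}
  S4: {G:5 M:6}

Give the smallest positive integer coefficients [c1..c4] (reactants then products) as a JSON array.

Coefficients: [1, 3, 1, 5]

G: 1·1+3·8 = 25 | 1·0+5·5 = 25
T: 1·6+3·0 = 6 | 1·6+5·0 = 6
X: 1·2+3·1 = 5 | 1·5+5·0 = 5
M: 1·6+3·8 = 30 | 1·0+5·6 = 30
B: 1·0+3·1 = 3 | 1·3+5·0 = 3
gcd(1,3,1,5) = 1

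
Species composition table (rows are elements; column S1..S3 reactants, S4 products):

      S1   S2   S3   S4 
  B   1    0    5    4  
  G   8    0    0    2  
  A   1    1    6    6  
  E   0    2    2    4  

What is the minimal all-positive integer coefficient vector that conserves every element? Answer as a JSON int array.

B: 1·1+5·0+3·5 = 16 | 4·4 = 16
G: 1·8+5·0+3·0 = 8 | 4·2 = 8
A: 1·1+5·1+3·6 = 24 | 4·6 = 24
E: 1·0+5·2+3·2 = 16 | 4·4 = 16
gcd(1,5,3,4) = 1

Coefficients: [1, 5, 3, 4]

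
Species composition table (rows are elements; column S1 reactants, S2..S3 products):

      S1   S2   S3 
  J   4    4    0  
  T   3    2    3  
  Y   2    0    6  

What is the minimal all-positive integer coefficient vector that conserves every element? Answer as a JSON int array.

Coefficients: [3, 3, 1]

J: 3·4 = 12 | 3·4+1·0 = 12
T: 3·3 = 9 | 3·2+1·3 = 9
Y: 3·2 = 6 | 3·0+1·6 = 6
gcd(3,3,1) = 1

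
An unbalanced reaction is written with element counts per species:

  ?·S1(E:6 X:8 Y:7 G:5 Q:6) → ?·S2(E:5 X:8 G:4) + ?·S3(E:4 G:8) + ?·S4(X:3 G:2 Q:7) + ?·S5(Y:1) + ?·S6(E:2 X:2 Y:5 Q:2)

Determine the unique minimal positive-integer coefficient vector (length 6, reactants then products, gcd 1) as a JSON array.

Coefficients: [4, 2, 1, 2, 3, 5]

E: 4·6 = 24 | 2·5+1·4+2·0+3·0+5·2 = 24
X: 4·8 = 32 | 2·8+1·0+2·3+3·0+5·2 = 32
Y: 4·7 = 28 | 2·0+1·0+2·0+3·1+5·5 = 28
G: 4·5 = 20 | 2·4+1·8+2·2+3·0+5·0 = 20
Q: 4·6 = 24 | 2·0+1·0+2·7+3·0+5·2 = 24
gcd(4,2,1,2,3,5) = 1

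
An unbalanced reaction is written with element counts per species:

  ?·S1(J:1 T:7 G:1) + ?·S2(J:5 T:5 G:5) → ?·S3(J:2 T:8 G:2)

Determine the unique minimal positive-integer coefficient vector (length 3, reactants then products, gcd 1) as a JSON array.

J: 5·1+1·5 = 10 | 5·2 = 10
T: 5·7+1·5 = 40 | 5·8 = 40
G: 5·1+1·5 = 10 | 5·2 = 10
gcd(5,1,5) = 1

Coefficients: [5, 1, 5]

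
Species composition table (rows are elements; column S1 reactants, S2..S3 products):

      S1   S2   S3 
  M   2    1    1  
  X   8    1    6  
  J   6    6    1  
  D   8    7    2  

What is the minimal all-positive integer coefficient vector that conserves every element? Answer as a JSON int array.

Coefficients: [5, 4, 6]

M: 5·2 = 10 | 4·1+6·1 = 10
X: 5·8 = 40 | 4·1+6·6 = 40
J: 5·6 = 30 | 4·6+6·1 = 30
D: 5·8 = 40 | 4·7+6·2 = 40
gcd(5,4,6) = 1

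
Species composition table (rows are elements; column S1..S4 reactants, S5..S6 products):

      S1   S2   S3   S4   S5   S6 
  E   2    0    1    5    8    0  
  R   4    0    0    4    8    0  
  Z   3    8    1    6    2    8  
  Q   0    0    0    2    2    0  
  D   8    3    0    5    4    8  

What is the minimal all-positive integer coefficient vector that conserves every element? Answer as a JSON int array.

Coefficients: [5, 1, 5, 5, 5, 6]

E: 5·2+1·0+5·1+5·5 = 40 | 5·8+6·0 = 40
R: 5·4+1·0+5·0+5·4 = 40 | 5·8+6·0 = 40
Z: 5·3+1·8+5·1+5·6 = 58 | 5·2+6·8 = 58
Q: 5·0+1·0+5·0+5·2 = 10 | 5·2+6·0 = 10
D: 5·8+1·3+5·0+5·5 = 68 | 5·4+6·8 = 68
gcd(5,1,5,5,5,6) = 1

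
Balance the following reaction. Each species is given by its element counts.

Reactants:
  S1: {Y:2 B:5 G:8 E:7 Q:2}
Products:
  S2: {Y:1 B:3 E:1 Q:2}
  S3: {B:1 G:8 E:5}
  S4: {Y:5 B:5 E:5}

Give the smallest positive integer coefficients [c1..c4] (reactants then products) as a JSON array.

Y: 5·2 = 10 | 5·1+5·0+1·5 = 10
B: 5·5 = 25 | 5·3+5·1+1·5 = 25
G: 5·8 = 40 | 5·0+5·8+1·0 = 40
E: 5·7 = 35 | 5·1+5·5+1·5 = 35
Q: 5·2 = 10 | 5·2+5·0+1·0 = 10
gcd(5,5,5,1) = 1

Coefficients: [5, 5, 5, 1]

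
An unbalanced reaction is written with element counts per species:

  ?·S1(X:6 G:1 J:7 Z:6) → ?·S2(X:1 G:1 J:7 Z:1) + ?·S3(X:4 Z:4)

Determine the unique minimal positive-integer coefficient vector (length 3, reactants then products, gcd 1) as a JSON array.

X: 4·6 = 24 | 4·1+5·4 = 24
G: 4·1 = 4 | 4·1+5·0 = 4
J: 4·7 = 28 | 4·7+5·0 = 28
Z: 4·6 = 24 | 4·1+5·4 = 24
gcd(4,4,5) = 1

Coefficients: [4, 4, 5]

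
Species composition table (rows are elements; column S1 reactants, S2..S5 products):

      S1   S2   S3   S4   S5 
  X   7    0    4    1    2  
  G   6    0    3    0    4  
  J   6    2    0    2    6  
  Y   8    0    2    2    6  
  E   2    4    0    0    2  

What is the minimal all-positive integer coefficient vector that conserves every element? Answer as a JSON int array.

X: 5·7 = 35 | 1·0+6·4+5·1+3·2 = 35
G: 5·6 = 30 | 1·0+6·3+5·0+3·4 = 30
J: 5·6 = 30 | 1·2+6·0+5·2+3·6 = 30
Y: 5·8 = 40 | 1·0+6·2+5·2+3·6 = 40
E: 5·2 = 10 | 1·4+6·0+5·0+3·2 = 10
gcd(5,1,6,5,3) = 1

Coefficients: [5, 1, 6, 5, 3]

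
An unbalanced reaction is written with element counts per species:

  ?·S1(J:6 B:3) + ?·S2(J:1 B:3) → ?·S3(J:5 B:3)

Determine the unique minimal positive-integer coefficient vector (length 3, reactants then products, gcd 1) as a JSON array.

Coefficients: [4, 1, 5]

J: 4·6+1·1 = 25 | 5·5 = 25
B: 4·3+1·3 = 15 | 5·3 = 15
gcd(4,1,5) = 1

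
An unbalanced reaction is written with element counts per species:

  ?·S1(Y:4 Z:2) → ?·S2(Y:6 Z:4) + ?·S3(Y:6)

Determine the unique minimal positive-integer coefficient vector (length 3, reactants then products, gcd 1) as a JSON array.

Coefficients: [6, 3, 1]

Y: 6·4 = 24 | 3·6+1·6 = 24
Z: 6·2 = 12 | 3·4+1·0 = 12
gcd(6,3,1) = 1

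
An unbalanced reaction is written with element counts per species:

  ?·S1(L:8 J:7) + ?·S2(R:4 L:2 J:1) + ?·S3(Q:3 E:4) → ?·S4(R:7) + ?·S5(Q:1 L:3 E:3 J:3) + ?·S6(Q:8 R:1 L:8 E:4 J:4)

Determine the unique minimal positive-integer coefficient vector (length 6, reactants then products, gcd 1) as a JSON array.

Q: 2·0+2·0+4·3 = 12 | 1·0+4·1+1·8 = 12
R: 2·0+2·4+4·0 = 8 | 1·7+4·0+1·1 = 8
L: 2·8+2·2+4·0 = 20 | 1·0+4·3+1·8 = 20
E: 2·0+2·0+4·4 = 16 | 1·0+4·3+1·4 = 16
J: 2·7+2·1+4·0 = 16 | 1·0+4·3+1·4 = 16
gcd(2,2,4,1,4,1) = 1

Coefficients: [2, 2, 4, 1, 4, 1]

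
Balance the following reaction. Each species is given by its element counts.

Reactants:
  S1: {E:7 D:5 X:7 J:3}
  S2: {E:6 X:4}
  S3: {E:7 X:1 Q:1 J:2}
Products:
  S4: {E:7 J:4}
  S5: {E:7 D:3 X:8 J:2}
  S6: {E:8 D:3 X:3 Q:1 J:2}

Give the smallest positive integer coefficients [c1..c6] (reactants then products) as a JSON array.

E: 6·7+2·6+5·7 = 89 | 2·7+5·7+5·8 = 89
D: 6·5+2·0+5·0 = 30 | 2·0+5·3+5·3 = 30
X: 6·7+2·4+5·1 = 55 | 2·0+5·8+5·3 = 55
Q: 6·0+2·0+5·1 = 5 | 2·0+5·0+5·1 = 5
J: 6·3+2·0+5·2 = 28 | 2·4+5·2+5·2 = 28
gcd(6,2,5,2,5,5) = 1

Coefficients: [6, 2, 5, 2, 5, 5]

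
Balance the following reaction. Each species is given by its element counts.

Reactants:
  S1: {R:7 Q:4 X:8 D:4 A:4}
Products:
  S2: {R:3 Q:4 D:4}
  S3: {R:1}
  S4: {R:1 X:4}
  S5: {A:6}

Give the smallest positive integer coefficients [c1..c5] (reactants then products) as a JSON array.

Coefficients: [3, 3, 6, 6, 2]

R: 3·7 = 21 | 3·3+6·1+6·1+2·0 = 21
Q: 3·4 = 12 | 3·4+6·0+6·0+2·0 = 12
X: 3·8 = 24 | 3·0+6·0+6·4+2·0 = 24
D: 3·4 = 12 | 3·4+6·0+6·0+2·0 = 12
A: 3·4 = 12 | 3·0+6·0+6·0+2·6 = 12
gcd(3,3,6,6,2) = 1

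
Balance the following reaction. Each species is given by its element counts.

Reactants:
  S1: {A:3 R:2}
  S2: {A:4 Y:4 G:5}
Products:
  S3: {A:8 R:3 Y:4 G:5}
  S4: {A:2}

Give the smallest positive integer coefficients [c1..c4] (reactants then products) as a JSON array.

Coefficients: [6, 4, 4, 1]

A: 6·3+4·4 = 34 | 4·8+1·2 = 34
R: 6·2+4·0 = 12 | 4·3+1·0 = 12
Y: 6·0+4·4 = 16 | 4·4+1·0 = 16
G: 6·0+4·5 = 20 | 4·5+1·0 = 20
gcd(6,4,4,1) = 1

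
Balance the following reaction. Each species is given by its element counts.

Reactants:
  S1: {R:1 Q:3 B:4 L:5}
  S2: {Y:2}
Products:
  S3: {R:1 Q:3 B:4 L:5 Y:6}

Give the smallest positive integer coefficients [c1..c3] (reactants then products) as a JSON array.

Coefficients: [1, 3, 1]

R: 1·1+3·0 = 1 | 1·1 = 1
Q: 1·3+3·0 = 3 | 1·3 = 3
B: 1·4+3·0 = 4 | 1·4 = 4
L: 1·5+3·0 = 5 | 1·5 = 5
Y: 1·0+3·2 = 6 | 1·6 = 6
gcd(1,3,1) = 1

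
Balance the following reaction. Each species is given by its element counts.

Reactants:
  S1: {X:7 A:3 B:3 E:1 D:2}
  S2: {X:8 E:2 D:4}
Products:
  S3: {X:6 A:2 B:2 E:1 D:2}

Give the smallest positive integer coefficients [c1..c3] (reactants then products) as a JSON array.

X: 4·7+1·8 = 36 | 6·6 = 36
A: 4·3+1·0 = 12 | 6·2 = 12
B: 4·3+1·0 = 12 | 6·2 = 12
E: 4·1+1·2 = 6 | 6·1 = 6
D: 4·2+1·4 = 12 | 6·2 = 12
gcd(4,1,6) = 1

Coefficients: [4, 1, 6]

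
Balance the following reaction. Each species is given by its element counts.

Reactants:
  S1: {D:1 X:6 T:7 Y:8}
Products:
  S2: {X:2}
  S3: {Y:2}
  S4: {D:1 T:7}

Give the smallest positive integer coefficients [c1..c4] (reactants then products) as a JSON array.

Coefficients: [1, 3, 4, 1]

D: 1·1 = 1 | 3·0+4·0+1·1 = 1
X: 1·6 = 6 | 3·2+4·0+1·0 = 6
T: 1·7 = 7 | 3·0+4·0+1·7 = 7
Y: 1·8 = 8 | 3·0+4·2+1·0 = 8
gcd(1,3,4,1) = 1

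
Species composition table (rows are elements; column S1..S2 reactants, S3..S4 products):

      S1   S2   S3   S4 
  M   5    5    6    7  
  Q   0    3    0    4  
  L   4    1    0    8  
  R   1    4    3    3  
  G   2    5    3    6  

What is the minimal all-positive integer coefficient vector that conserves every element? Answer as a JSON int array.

M: 5·5+4·5 = 45 | 4·6+3·7 = 45
Q: 5·0+4·3 = 12 | 4·0+3·4 = 12
L: 5·4+4·1 = 24 | 4·0+3·8 = 24
R: 5·1+4·4 = 21 | 4·3+3·3 = 21
G: 5·2+4·5 = 30 | 4·3+3·6 = 30
gcd(5,4,4,3) = 1

Coefficients: [5, 4, 4, 3]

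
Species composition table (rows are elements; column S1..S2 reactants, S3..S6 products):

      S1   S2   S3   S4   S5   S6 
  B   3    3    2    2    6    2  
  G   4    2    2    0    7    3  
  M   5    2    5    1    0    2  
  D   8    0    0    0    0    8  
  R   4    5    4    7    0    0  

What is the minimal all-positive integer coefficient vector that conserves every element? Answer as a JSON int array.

B: 1·3+5·3 = 18 | 2·2+3·2+1·6+1·2 = 18
G: 1·4+5·2 = 14 | 2·2+3·0+1·7+1·3 = 14
M: 1·5+5·2 = 15 | 2·5+3·1+1·0+1·2 = 15
D: 1·8+5·0 = 8 | 2·0+3·0+1·0+1·8 = 8
R: 1·4+5·5 = 29 | 2·4+3·7+1·0+1·0 = 29
gcd(1,5,2,3,1,1) = 1

Coefficients: [1, 5, 2, 3, 1, 1]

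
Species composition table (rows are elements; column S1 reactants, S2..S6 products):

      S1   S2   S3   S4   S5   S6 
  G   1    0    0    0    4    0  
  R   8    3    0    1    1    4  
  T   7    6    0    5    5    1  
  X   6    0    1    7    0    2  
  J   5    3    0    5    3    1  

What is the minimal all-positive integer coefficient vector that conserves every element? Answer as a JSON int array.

Coefficients: [4, 2, 5, 1, 1, 6]

G: 4·1 = 4 | 2·0+5·0+1·0+1·4+6·0 = 4
R: 4·8 = 32 | 2·3+5·0+1·1+1·1+6·4 = 32
T: 4·7 = 28 | 2·6+5·0+1·5+1·5+6·1 = 28
X: 4·6 = 24 | 2·0+5·1+1·7+1·0+6·2 = 24
J: 4·5 = 20 | 2·3+5·0+1·5+1·3+6·1 = 20
gcd(4,2,5,1,1,6) = 1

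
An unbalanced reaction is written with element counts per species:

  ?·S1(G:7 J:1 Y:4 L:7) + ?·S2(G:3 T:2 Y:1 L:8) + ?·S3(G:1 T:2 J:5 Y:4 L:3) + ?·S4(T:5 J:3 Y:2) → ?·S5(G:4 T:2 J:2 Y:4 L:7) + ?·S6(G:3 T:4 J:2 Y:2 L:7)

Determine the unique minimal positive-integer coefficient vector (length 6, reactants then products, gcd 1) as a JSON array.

G: 1·7+4·3+1·1+2·0 = 20 | 2·4+4·3 = 20
T: 1·0+4·2+1·2+2·5 = 20 | 2·2+4·4 = 20
J: 1·1+4·0+1·5+2·3 = 12 | 2·2+4·2 = 12
Y: 1·4+4·1+1·4+2·2 = 16 | 2·4+4·2 = 16
L: 1·7+4·8+1·3+2·0 = 42 | 2·7+4·7 = 42
gcd(1,4,1,2,2,4) = 1

Coefficients: [1, 4, 1, 2, 2, 4]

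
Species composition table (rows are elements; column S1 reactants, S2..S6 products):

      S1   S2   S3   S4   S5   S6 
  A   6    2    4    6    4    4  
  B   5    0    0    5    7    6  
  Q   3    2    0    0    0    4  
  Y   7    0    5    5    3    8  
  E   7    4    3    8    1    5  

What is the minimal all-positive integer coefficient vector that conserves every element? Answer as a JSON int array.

A: 6·6 = 36 | 3·2+2·4+1·6+1·4+3·4 = 36
B: 6·5 = 30 | 3·0+2·0+1·5+1·7+3·6 = 30
Q: 6·3 = 18 | 3·2+2·0+1·0+1·0+3·4 = 18
Y: 6·7 = 42 | 3·0+2·5+1·5+1·3+3·8 = 42
E: 6·7 = 42 | 3·4+2·3+1·8+1·1+3·5 = 42
gcd(6,3,2,1,1,3) = 1

Coefficients: [6, 3, 2, 1, 1, 3]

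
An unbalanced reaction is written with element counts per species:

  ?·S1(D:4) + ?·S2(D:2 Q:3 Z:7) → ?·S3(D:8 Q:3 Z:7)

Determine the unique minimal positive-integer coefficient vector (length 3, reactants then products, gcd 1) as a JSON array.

Coefficients: [3, 2, 2]

D: 3·4+2·2 = 16 | 2·8 = 16
Q: 3·0+2·3 = 6 | 2·3 = 6
Z: 3·0+2·7 = 14 | 2·7 = 14
gcd(3,2,2) = 1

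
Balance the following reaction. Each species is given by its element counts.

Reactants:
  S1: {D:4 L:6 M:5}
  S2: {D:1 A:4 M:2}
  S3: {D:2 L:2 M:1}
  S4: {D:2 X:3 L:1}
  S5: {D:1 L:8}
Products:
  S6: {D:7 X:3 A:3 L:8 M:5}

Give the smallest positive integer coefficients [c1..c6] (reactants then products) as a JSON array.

Coefficients: [2, 3, 4, 4, 1, 4]

D: 2·4+3·1+4·2+4·2+1·1 = 28 | 4·7 = 28
X: 2·0+3·0+4·0+4·3+1·0 = 12 | 4·3 = 12
A: 2·0+3·4+4·0+4·0+1·0 = 12 | 4·3 = 12
L: 2·6+3·0+4·2+4·1+1·8 = 32 | 4·8 = 32
M: 2·5+3·2+4·1+4·0+1·0 = 20 | 4·5 = 20
gcd(2,3,4,4,1,4) = 1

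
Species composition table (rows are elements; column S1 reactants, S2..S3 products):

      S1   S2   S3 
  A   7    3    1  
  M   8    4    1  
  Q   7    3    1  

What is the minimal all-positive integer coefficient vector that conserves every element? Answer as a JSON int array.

A: 1·7 = 7 | 1·3+4·1 = 7
M: 1·8 = 8 | 1·4+4·1 = 8
Q: 1·7 = 7 | 1·3+4·1 = 7
gcd(1,1,4) = 1

Coefficients: [1, 1, 4]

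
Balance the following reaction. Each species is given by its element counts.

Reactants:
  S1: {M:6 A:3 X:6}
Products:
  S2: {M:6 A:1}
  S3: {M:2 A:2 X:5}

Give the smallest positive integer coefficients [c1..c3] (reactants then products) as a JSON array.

Coefficients: [5, 3, 6]

M: 5·6 = 30 | 3·6+6·2 = 30
A: 5·3 = 15 | 3·1+6·2 = 15
X: 5·6 = 30 | 3·0+6·5 = 30
gcd(5,3,6) = 1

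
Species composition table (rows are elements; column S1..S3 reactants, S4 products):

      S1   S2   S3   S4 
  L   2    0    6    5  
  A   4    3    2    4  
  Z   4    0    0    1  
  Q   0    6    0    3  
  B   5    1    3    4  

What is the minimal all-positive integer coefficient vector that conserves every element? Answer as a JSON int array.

Coefficients: [1, 2, 3, 4]

L: 1·2+2·0+3·6 = 20 | 4·5 = 20
A: 1·4+2·3+3·2 = 16 | 4·4 = 16
Z: 1·4+2·0+3·0 = 4 | 4·1 = 4
Q: 1·0+2·6+3·0 = 12 | 4·3 = 12
B: 1·5+2·1+3·3 = 16 | 4·4 = 16
gcd(1,2,3,4) = 1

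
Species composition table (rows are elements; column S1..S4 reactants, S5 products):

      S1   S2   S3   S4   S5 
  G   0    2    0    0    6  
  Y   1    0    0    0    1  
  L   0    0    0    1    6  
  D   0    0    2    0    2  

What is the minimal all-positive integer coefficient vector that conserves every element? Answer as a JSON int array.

Coefficients: [1, 3, 1, 6, 1]

G: 1·0+3·2+1·0+6·0 = 6 | 1·6 = 6
Y: 1·1+3·0+1·0+6·0 = 1 | 1·1 = 1
L: 1·0+3·0+1·0+6·1 = 6 | 1·6 = 6
D: 1·0+3·0+1·2+6·0 = 2 | 1·2 = 2
gcd(1,3,1,6,1) = 1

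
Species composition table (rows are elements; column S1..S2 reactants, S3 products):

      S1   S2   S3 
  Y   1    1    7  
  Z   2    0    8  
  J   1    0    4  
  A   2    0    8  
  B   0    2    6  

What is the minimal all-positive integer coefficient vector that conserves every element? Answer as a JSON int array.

Y: 4·1+3·1 = 7 | 1·7 = 7
Z: 4·2+3·0 = 8 | 1·8 = 8
J: 4·1+3·0 = 4 | 1·4 = 4
A: 4·2+3·0 = 8 | 1·8 = 8
B: 4·0+3·2 = 6 | 1·6 = 6
gcd(4,3,1) = 1

Coefficients: [4, 3, 1]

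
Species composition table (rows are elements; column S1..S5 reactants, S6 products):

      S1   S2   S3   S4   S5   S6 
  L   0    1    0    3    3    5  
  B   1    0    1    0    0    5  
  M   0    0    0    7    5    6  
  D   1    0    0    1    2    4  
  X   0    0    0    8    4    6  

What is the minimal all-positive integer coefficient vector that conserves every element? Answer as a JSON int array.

L: 5·0+4·1+5·0+1·3+1·3 = 10 | 2·5 = 10
B: 5·1+4·0+5·1+1·0+1·0 = 10 | 2·5 = 10
M: 5·0+4·0+5·0+1·7+1·5 = 12 | 2·6 = 12
D: 5·1+4·0+5·0+1·1+1·2 = 8 | 2·4 = 8
X: 5·0+4·0+5·0+1·8+1·4 = 12 | 2·6 = 12
gcd(5,4,5,1,1,2) = 1

Coefficients: [5, 4, 5, 1, 1, 2]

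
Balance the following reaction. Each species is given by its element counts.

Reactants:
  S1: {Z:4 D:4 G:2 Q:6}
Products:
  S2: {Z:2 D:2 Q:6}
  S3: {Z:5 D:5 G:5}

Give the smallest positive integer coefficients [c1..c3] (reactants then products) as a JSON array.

Coefficients: [5, 5, 2]

Z: 5·4 = 20 | 5·2+2·5 = 20
D: 5·4 = 20 | 5·2+2·5 = 20
G: 5·2 = 10 | 5·0+2·5 = 10
Q: 5·6 = 30 | 5·6+2·0 = 30
gcd(5,5,2) = 1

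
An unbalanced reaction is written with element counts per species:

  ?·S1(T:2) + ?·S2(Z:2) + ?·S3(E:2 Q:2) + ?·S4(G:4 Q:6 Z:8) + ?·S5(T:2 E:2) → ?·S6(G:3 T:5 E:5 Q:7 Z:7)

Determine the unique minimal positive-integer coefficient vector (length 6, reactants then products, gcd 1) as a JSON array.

G: 5·0+2·0+5·0+3·4+5·0 = 12 | 4·3 = 12
T: 5·2+2·0+5·0+3·0+5·2 = 20 | 4·5 = 20
E: 5·0+2·0+5·2+3·0+5·2 = 20 | 4·5 = 20
Q: 5·0+2·0+5·2+3·6+5·0 = 28 | 4·7 = 28
Z: 5·0+2·2+5·0+3·8+5·0 = 28 | 4·7 = 28
gcd(5,2,5,3,5,4) = 1

Coefficients: [5, 2, 5, 3, 5, 4]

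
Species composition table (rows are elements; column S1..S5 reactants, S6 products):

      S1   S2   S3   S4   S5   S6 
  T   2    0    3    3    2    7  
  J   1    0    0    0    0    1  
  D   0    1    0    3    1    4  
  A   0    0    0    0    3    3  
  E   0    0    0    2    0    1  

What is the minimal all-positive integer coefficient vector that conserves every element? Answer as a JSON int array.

Coefficients: [2, 3, 1, 1, 2, 2]

T: 2·2+3·0+1·3+1·3+2·2 = 14 | 2·7 = 14
J: 2·1+3·0+1·0+1·0+2·0 = 2 | 2·1 = 2
D: 2·0+3·1+1·0+1·3+2·1 = 8 | 2·4 = 8
A: 2·0+3·0+1·0+1·0+2·3 = 6 | 2·3 = 6
E: 2·0+3·0+1·0+1·2+2·0 = 2 | 2·1 = 2
gcd(2,3,1,1,2,2) = 1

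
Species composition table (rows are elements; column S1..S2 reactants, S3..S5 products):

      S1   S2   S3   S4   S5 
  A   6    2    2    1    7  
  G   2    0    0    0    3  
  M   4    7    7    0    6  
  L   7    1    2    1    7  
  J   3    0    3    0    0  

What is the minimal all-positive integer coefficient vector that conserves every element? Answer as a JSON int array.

A: 3·6+3·2 = 24 | 3·2+4·1+2·7 = 24
G: 3·2+3·0 = 6 | 3·0+4·0+2·3 = 6
M: 3·4+3·7 = 33 | 3·7+4·0+2·6 = 33
L: 3·7+3·1 = 24 | 3·2+4·1+2·7 = 24
J: 3·3+3·0 = 9 | 3·3+4·0+2·0 = 9
gcd(3,3,3,4,2) = 1

Coefficients: [3, 3, 3, 4, 2]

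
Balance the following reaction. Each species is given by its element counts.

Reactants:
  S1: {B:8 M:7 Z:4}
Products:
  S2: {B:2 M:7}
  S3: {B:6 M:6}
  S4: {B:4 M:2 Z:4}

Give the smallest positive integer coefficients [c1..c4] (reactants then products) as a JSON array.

B: 5·8 = 40 | 1·2+3·6+5·4 = 40
M: 5·7 = 35 | 1·7+3·6+5·2 = 35
Z: 5·4 = 20 | 1·0+3·0+5·4 = 20
gcd(5,1,3,5) = 1

Coefficients: [5, 1, 3, 5]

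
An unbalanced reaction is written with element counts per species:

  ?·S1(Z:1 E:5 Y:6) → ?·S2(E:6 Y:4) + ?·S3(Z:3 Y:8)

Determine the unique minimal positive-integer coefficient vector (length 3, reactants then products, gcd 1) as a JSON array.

Z: 6·1 = 6 | 5·0+2·3 = 6
E: 6·5 = 30 | 5·6+2·0 = 30
Y: 6·6 = 36 | 5·4+2·8 = 36
gcd(6,5,2) = 1

Coefficients: [6, 5, 2]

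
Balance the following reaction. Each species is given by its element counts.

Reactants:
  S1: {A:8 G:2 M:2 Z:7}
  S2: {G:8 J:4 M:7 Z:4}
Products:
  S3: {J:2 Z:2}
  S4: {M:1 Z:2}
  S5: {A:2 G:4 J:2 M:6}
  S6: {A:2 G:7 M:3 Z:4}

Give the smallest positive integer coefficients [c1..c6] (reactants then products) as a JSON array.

Coefficients: [2, 5, 6, 3, 4, 4]

A: 2·8+5·0 = 16 | 6·0+3·0+4·2+4·2 = 16
G: 2·2+5·8 = 44 | 6·0+3·0+4·4+4·7 = 44
J: 2·0+5·4 = 20 | 6·2+3·0+4·2+4·0 = 20
M: 2·2+5·7 = 39 | 6·0+3·1+4·6+4·3 = 39
Z: 2·7+5·4 = 34 | 6·2+3·2+4·0+4·4 = 34
gcd(2,5,6,3,4,4) = 1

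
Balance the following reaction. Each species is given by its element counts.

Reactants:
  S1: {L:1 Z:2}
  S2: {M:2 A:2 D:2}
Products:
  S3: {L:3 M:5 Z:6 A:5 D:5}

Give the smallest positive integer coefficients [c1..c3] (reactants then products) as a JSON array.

L: 6·1+5·0 = 6 | 2·3 = 6
M: 6·0+5·2 = 10 | 2·5 = 10
Z: 6·2+5·0 = 12 | 2·6 = 12
A: 6·0+5·2 = 10 | 2·5 = 10
D: 6·0+5·2 = 10 | 2·5 = 10
gcd(6,5,2) = 1

Coefficients: [6, 5, 2]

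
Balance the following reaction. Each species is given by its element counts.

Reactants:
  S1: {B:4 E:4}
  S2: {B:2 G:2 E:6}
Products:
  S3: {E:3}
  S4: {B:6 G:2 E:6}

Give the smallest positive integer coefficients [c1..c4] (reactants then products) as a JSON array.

Coefficients: [3, 3, 4, 3]

B: 3·4+3·2 = 18 | 4·0+3·6 = 18
G: 3·0+3·2 = 6 | 4·0+3·2 = 6
E: 3·4+3·6 = 30 | 4·3+3·6 = 30
gcd(3,3,4,3) = 1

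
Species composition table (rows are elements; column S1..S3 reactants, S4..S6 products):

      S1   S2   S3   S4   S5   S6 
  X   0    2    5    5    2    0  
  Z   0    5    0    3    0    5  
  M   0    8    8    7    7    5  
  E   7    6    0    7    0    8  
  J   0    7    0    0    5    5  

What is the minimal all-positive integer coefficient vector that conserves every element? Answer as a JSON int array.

X: 3·0+5·2+5·5 = 35 | 5·5+5·2+2·0 = 35
Z: 3·0+5·5+5·0 = 25 | 5·3+5·0+2·5 = 25
M: 3·0+5·8+5·8 = 80 | 5·7+5·7+2·5 = 80
E: 3·7+5·6+5·0 = 51 | 5·7+5·0+2·8 = 51
J: 3·0+5·7+5·0 = 35 | 5·0+5·5+2·5 = 35
gcd(3,5,5,5,5,2) = 1

Coefficients: [3, 5, 5, 5, 5, 2]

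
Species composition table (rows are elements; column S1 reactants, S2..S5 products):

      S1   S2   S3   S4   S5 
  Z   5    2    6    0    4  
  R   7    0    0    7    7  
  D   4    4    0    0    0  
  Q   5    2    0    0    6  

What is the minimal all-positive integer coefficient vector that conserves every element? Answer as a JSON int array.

Z: 6·5 = 30 | 6·2+1·6+3·0+3·4 = 30
R: 6·7 = 42 | 6·0+1·0+3·7+3·7 = 42
D: 6·4 = 24 | 6·4+1·0+3·0+3·0 = 24
Q: 6·5 = 30 | 6·2+1·0+3·0+3·6 = 30
gcd(6,6,1,3,3) = 1

Coefficients: [6, 6, 1, 3, 3]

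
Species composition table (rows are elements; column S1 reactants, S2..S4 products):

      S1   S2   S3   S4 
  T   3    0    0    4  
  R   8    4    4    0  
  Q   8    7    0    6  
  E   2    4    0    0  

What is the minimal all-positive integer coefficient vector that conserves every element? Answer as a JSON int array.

Coefficients: [4, 2, 6, 3]

T: 4·3 = 12 | 2·0+6·0+3·4 = 12
R: 4·8 = 32 | 2·4+6·4+3·0 = 32
Q: 4·8 = 32 | 2·7+6·0+3·6 = 32
E: 4·2 = 8 | 2·4+6·0+3·0 = 8
gcd(4,2,6,3) = 1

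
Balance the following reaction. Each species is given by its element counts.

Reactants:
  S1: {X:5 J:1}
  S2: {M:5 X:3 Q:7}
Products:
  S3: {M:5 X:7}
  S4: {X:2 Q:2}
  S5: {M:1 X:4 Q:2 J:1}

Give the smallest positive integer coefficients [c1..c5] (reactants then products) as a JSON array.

M: 5·0+2·5 = 10 | 1·5+2·0+5·1 = 10
X: 5·5+2·3 = 31 | 1·7+2·2+5·4 = 31
Q: 5·0+2·7 = 14 | 1·0+2·2+5·2 = 14
J: 5·1+2·0 = 5 | 1·0+2·0+5·1 = 5
gcd(5,2,1,2,5) = 1

Coefficients: [5, 2, 1, 2, 5]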